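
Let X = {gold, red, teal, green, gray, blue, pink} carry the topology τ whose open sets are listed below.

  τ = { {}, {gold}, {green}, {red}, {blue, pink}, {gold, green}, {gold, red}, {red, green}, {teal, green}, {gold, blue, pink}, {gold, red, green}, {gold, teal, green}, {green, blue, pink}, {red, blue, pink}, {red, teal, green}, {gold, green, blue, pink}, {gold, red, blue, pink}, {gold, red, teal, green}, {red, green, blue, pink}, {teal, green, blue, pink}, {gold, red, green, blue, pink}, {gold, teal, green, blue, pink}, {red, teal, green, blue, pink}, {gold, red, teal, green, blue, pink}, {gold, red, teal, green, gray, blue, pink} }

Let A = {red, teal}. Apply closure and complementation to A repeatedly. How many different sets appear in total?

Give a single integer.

8

closure: X∖int(X∖A) = X∖{gold, green, blue, pink} = {red, teal, gray}
Let k=closure and c=complement:
  1. A     = {red, teal}
  2. kA    = {red, teal, gray}
  3. cA    = {gold, green, gray, blue, pink}
  4. ckA   = {gold, green, blue, pink}
  5. kcA   = {gold, teal, green, gray, blue, pink}
  6. ckcA  = {red}
  7. kckcA = {red, gray}
  8. ckckcA = {gold, teal, green, blue, pink}
— saturated at 8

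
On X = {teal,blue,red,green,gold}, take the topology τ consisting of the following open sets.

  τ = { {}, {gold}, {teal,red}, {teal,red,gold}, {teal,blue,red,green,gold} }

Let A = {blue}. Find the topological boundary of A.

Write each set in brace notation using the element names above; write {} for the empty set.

opens ⊆ A: {}; union → int = {}
complement {teal,red,green,gold}; its interior {teal,red,gold}; cl(A) = X∖{teal,red,gold} = {blue,green}
boundary = {blue,green} ∖ {} = {blue,green}

{blue,green}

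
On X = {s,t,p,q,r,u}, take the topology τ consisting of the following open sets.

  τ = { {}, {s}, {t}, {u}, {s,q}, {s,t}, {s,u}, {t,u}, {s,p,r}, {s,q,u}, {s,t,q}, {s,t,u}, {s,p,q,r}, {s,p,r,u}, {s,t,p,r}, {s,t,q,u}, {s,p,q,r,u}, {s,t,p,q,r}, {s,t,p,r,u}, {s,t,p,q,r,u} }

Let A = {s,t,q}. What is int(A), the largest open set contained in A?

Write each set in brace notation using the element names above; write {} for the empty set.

U open, U⊆A: {}, {t}, {s}, {s,t}, {s,q}, {s,t,q}. int(A) = ⋃ = {s,t,q}

{s,t,q}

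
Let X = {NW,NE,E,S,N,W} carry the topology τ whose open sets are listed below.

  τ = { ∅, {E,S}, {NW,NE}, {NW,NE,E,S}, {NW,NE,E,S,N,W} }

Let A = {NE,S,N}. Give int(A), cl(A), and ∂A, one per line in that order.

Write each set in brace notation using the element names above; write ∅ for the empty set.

int(A) = ∅
cl(A)  = {NW,NE,E,S,N,W}
∂A     = {NW,NE,E,S,N,W}

U open, U⊆A: ∅. int(A) = ⋃ = ∅
X∖A={NW,E,W}, int(X∖A)=∅, hence cl(A)={NW,NE,E,S,N,W}
∂A: remove int from cl → {NW,NE,E,S,N,W}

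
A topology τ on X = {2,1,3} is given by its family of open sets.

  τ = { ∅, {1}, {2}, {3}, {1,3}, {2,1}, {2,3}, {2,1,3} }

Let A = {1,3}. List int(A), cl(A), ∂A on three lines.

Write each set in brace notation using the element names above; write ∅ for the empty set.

U open, U⊆A: ∅, {3}, {1}, {1,3}. int(A) = ⋃ = {1,3}
X∖A={2}, int(X∖A)={2}, hence cl(A)={1,3}
∂A: remove int from cl → ∅

int(A) = {1,3}
cl(A)  = {1,3}
∂A     = ∅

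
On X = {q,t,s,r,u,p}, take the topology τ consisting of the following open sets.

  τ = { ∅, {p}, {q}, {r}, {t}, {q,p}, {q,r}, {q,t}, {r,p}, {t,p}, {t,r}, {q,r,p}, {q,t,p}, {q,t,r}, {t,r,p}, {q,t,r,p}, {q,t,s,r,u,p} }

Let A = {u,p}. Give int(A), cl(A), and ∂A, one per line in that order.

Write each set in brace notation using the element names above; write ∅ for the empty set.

open subsets of A: ∅, {p}; so int(A) = {p}
closure: X∖int(X∖A) = X∖{q,t,r} = {s,u,p}
∂A = {s,u,p} minus {p} = {s,u}

int(A) = {p}
cl(A)  = {s,u,p}
∂A     = {s,u}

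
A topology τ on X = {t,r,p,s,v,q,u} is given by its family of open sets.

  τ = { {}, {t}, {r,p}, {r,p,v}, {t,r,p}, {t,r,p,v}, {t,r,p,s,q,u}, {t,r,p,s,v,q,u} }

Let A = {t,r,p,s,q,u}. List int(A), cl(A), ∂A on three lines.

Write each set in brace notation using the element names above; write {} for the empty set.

int(A) = {t,r,p,s,q,u}
cl(A)  = {t,r,p,s,v,q,u}
∂A     = {v}

interior: largest open inside A is {t,r,p,s,q,u} (from {}, {t}, {r,p}, {t,r,p}, {t,r,p,s,q,u})
cl via duality: int({v}) = {}, so X∖{} = {t,r,p,s,v,q,u}
cl∖int = {v}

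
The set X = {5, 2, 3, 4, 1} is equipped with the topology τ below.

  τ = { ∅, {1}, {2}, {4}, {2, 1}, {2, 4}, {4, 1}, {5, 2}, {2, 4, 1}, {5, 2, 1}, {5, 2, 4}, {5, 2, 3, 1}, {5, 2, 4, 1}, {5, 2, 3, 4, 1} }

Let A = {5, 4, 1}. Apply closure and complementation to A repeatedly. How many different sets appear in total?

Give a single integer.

cl via duality: int({2, 3}) = {2}, so X∖{2} = {5, 3, 4, 1}
Write k for closure, c for complement:
  1. A     = {5, 4, 1}
  2. kA    = {5, 3, 4, 1}
  3. cA    = {2, 3}
  4. ckA   = {2}
  5. kcA   = {5, 2, 3}
  6. ckcA  = {4, 1}
  7. kckcA = {3, 4, 1}
  8. ckckcA = {5, 2}
applying k or c yields no new set

8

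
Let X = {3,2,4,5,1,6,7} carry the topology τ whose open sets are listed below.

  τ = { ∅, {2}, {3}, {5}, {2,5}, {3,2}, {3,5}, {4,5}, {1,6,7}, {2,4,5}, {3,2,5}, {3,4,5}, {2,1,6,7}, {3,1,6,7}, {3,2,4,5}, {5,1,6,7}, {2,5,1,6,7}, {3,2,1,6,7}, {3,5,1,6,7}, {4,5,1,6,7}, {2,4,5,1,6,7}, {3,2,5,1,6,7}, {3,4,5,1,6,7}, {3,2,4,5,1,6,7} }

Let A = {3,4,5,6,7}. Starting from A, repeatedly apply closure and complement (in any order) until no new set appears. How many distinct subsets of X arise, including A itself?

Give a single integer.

cl via duality: int({2,1}) = {2}, so X∖{2} = {3,4,5,1,6,7}
Write k for closure, c for complement:
  1. A     = {3,4,5,6,7}
  2. kA    = {3,4,5,1,6,7}
  3. cA    = {2,1}
  4. ckA   = {2}
  5. kcA   = {2,1,6,7}
  6. ckcA  = {3,4,5}
applying k or c yields no new set

6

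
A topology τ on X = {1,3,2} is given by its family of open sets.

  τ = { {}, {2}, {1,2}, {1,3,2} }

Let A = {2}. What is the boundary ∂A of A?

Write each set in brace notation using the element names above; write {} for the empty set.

{1,3}

interior: largest open inside A is {2} (from {}, {2})
cl via duality: int({1,3}) = {}, so X∖{} = {1,3,2}
cl∖int = {1,3}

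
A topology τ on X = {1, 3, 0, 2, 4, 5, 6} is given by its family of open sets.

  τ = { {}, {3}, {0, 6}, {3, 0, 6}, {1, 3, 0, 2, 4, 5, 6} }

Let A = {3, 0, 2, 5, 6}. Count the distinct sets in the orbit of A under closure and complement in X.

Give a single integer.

6

complement {1, 4}; its interior {}; cl(A) = X∖{} = {1, 3, 0, 2, 4, 5, 6}
With k = closure, c = complement:
  1. A     = {3, 0, 2, 5, 6}
  2. kA    = {1, 3, 0, 2, 4, 5, 6}
  3. cA    = {1, 4}
  4. ckA   = {}
  5. kcA   = {1, 2, 4, 5}
  6. ckcA  = {3, 0, 6}
k, c of each give nothing new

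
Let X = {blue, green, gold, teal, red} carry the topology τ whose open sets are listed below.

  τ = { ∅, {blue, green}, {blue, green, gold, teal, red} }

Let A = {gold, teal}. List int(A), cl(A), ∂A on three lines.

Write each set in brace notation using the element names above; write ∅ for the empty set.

opens ⊆ A: ∅; union → int = ∅
complement {blue, green, red}; its interior {blue, green}; cl(A) = X∖{blue, green} = {gold, teal, red}
boundary = {gold, teal, red} ∖ ∅ = {gold, teal, red}

int(A) = ∅
cl(A)  = {gold, teal, red}
∂A     = {gold, teal, red}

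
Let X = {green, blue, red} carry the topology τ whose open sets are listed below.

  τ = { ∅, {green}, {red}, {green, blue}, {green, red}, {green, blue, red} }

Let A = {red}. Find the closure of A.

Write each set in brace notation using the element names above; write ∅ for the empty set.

{red}

cl via duality: int({green, blue}) = {green, blue}, so X∖{green, blue} = {red}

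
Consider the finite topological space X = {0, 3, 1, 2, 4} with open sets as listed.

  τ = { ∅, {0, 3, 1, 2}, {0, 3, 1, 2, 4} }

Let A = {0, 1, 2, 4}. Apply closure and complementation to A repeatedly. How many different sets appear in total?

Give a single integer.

complement {3}; its interior ∅; cl(A) = X∖∅ = {0, 3, 1, 2, 4}
With k = closure, c = complement:
  1. A     = {0, 1, 2, 4}
  2. kA    = {0, 3, 1, 2, 4}
  3. cA    = {3}
  4. ckA   = ∅
k, c of each give nothing new

4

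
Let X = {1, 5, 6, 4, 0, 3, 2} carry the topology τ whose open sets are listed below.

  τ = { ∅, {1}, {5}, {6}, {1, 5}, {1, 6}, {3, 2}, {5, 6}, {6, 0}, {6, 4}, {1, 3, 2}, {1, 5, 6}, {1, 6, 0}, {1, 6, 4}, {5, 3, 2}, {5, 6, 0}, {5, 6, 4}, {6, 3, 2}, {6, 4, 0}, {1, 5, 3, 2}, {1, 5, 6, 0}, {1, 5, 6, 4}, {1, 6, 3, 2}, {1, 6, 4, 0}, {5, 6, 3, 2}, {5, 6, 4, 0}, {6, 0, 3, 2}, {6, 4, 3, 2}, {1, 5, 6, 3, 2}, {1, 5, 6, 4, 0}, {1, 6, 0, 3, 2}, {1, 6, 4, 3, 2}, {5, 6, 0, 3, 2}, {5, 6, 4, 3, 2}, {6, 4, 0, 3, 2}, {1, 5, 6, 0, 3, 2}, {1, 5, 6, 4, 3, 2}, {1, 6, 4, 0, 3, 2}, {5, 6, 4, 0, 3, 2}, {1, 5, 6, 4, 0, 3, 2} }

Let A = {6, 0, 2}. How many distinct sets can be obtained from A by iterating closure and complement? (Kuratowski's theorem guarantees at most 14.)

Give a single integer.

X∖A={1, 5, 4, 3}, int(X∖A)={1, 5}, hence cl(A)={6, 4, 0, 3, 2}
Orbit (k=closure, c=complement):
  1. A     = {6, 0, 2}
  2. kA    = {6, 4, 0, 3, 2}
  3. cA    = {1, 5, 4, 3}
  4. ckA   = {1, 5}
  5. kcA   = {1, 5, 4, 3, 2}
  6. ckcA  = {6, 0}
  7. kckcA = {6, 4, 0}
  8. ckckcA = {1, 5, 3, 2}
(closed under both — stop)

8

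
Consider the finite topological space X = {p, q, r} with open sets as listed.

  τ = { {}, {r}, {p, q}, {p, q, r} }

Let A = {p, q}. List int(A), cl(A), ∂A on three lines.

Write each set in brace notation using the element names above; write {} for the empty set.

interior: largest open inside A is {p, q} (from {}, {p, q})
cl via duality: int({r}) = {r}, so X∖{r} = {p, q}
cl∖int = {}

int(A) = {p, q}
cl(A)  = {p, q}
∂A     = {}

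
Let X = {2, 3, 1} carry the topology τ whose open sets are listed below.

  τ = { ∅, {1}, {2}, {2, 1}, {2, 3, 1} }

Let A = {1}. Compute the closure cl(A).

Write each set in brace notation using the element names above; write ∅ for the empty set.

X∖A={2, 3}, int(X∖A)={2}, hence cl(A)={3, 1}

{3, 1}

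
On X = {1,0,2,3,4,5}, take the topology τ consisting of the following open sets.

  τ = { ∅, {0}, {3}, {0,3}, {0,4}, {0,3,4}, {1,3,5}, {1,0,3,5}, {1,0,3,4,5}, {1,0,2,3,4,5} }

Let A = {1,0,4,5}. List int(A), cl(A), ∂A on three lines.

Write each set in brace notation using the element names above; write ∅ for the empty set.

U open, U⊆A: ∅, {0}, {0,4}. int(A) = ⋃ = {0,4}
X∖A={2,3}, int(X∖A)={3}, hence cl(A)={1,0,2,4,5}
∂A: remove int from cl → {1,2,5}

int(A) = {0,4}
cl(A)  = {1,0,2,4,5}
∂A     = {1,2,5}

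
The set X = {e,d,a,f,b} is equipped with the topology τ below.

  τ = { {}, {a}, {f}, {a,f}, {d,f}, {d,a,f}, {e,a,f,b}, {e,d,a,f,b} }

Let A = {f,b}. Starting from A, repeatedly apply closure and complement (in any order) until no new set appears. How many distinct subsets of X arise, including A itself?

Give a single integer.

cl via duality: int({e,d,a}) = {a}, so X∖{a} = {e,d,f,b}
Write k for closure, c for complement:
  1. A     = {f,b}
  2. kA    = {e,d,f,b}
  3. cA    = {e,d,a}
  4. ckA   = {a}
  5. kcA   = {e,d,a,b}
  6. kckA  = {e,a,b}
  7. ckcA  = {f}
  8. ckckA = {d,f}
applying k or c yields no new set

8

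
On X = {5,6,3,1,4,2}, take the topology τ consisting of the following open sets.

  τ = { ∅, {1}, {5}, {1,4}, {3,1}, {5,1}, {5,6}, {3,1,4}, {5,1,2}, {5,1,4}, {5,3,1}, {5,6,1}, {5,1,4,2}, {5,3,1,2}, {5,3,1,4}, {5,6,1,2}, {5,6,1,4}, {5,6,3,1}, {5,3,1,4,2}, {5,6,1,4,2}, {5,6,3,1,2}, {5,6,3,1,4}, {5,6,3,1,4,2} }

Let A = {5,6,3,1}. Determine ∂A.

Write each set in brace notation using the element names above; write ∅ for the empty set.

opens ⊆ A: ∅, {1}, {5}, {5,1}, {3,1}, {5,6}, {5,6,1}, {5,3,1}, {5,6,3,1}; union → int = {5,6,3,1}
complement {4,2}; its interior ∅; cl(A) = X∖∅ = {5,6,3,1,4,2}
boundary = {5,6,3,1,4,2} ∖ {5,6,3,1} = {4,2}

{4,2}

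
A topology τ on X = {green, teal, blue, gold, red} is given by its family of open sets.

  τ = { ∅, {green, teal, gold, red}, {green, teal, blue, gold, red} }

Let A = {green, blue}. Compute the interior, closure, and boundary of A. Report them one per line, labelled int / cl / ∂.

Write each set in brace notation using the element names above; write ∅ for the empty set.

int(A) = ∅
cl(A)  = {green, teal, blue, gold, red}
∂A     = {green, teal, blue, gold, red}

opens ⊆ A: ∅; union → int = ∅
complement {teal, gold, red}; its interior ∅; cl(A) = X∖∅ = {green, teal, blue, gold, red}
boundary = {green, teal, blue, gold, red} ∖ ∅ = {green, teal, blue, gold, red}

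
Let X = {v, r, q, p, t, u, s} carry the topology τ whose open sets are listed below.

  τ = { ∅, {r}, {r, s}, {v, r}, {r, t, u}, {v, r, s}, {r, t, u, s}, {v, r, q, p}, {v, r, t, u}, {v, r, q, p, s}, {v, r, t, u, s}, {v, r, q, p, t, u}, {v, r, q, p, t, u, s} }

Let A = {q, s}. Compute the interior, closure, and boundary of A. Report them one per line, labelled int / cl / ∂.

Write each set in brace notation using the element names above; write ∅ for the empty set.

int(A) = ∅
cl(A)  = {q, p, s}
∂A     = {q, p, s}

U open, U⊆A: ∅. int(A) = ⋃ = ∅
X∖A={v, r, p, t, u}, int(X∖A)={v, r, t, u}, hence cl(A)={q, p, s}
∂A: remove int from cl → {q, p, s}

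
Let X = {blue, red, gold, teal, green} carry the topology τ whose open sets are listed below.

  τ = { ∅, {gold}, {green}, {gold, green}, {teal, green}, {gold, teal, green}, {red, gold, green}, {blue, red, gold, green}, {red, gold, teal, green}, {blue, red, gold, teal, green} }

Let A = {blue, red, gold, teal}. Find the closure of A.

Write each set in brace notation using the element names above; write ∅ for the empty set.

X∖A={green}, int(X∖A)={green}, hence cl(A)={blue, red, gold, teal}

{blue, red, gold, teal}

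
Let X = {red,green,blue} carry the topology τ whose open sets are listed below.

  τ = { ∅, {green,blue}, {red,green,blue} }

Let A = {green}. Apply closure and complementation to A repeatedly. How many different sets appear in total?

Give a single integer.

4

complement {red,blue}; its interior ∅; cl(A) = X∖∅ = {red,green,blue}
With k = closure, c = complement:
  1. A     = {green}
  2. kA    = {red,green,blue}
  3. cA    = {red,blue}
  4. ckA   = ∅
k, c of each give nothing new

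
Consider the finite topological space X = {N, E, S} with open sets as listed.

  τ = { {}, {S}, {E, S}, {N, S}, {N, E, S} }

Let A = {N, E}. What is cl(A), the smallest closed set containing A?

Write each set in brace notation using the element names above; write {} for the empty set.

{N, E}

X∖A={S}, int(X∖A)={S}, hence cl(A)={N, E}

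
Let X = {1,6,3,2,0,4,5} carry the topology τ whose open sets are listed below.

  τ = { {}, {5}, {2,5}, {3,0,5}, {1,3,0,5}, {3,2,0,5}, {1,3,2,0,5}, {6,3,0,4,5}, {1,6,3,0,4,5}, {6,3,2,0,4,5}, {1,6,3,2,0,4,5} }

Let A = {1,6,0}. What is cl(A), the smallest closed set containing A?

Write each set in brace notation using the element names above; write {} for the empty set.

closure: X∖int(X∖A) = X∖{2,5} = {1,6,3,0,4}

{1,6,3,0,4}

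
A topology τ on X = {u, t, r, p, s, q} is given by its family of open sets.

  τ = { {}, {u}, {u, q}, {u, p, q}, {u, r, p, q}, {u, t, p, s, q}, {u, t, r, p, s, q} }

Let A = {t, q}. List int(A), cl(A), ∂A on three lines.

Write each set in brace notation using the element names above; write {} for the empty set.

int(A) = {}
cl(A)  = {t, r, p, s, q}
∂A     = {t, r, p, s, q}

U open, U⊆A: {}. int(A) = ⋃ = {}
X∖A={u, r, p, s}, int(X∖A)={u}, hence cl(A)={t, r, p, s, q}
∂A: remove int from cl → {t, r, p, s, q}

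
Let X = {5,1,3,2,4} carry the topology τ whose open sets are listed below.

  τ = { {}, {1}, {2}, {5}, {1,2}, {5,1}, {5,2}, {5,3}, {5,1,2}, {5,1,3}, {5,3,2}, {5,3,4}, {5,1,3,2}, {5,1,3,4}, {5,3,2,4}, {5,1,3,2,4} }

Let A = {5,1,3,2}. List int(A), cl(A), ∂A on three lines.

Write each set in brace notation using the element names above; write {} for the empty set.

int(A) = {5,1,3,2}
cl(A)  = {5,1,3,2,4}
∂A     = {4}

opens ⊆ A: {}, {1}, {2}, {5}, {5,1}, {5,3}, {5,2}, {1,2}, {5,3,2}, {5,1,3}, {5,1,2}, {5,1,3,2}; union → int = {5,1,3,2}
complement {4}; its interior {}; cl(A) = X∖{} = {5,1,3,2,4}
boundary = {5,1,3,2,4} ∖ {5,1,3,2} = {4}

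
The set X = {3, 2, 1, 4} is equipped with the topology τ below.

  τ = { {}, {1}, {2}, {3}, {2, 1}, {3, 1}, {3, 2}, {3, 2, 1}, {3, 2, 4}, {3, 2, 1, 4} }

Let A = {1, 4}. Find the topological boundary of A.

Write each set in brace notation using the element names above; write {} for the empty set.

open subsets of A: {}, {1}; so int(A) = {1}
closure: X∖int(X∖A) = X∖{3, 2} = {1, 4}
∂A = {1, 4} minus {1} = {4}

{4}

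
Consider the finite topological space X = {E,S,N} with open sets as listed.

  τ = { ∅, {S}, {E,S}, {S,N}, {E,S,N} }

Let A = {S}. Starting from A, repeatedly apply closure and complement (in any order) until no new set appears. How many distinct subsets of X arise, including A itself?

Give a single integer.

4

cl via duality: int({E,N}) = ∅, so X∖∅ = {E,S,N}
Write k for closure, c for complement:
  1. A     = {S}
  2. kA    = {E,S,N}
  3. cA    = {E,N}
  4. ckA   = ∅
applying k or c yields no new set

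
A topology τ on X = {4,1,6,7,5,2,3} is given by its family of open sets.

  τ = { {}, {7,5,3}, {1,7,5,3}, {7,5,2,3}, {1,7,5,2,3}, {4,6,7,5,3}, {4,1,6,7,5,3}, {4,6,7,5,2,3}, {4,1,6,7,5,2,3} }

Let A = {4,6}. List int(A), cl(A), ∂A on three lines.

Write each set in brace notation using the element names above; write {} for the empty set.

open subsets of A: {}; so int(A) = {}
closure: X∖int(X∖A) = X∖{1,7,5,2,3} = {4,6}
∂A = {4,6} minus {} = {4,6}

int(A) = {}
cl(A)  = {4,6}
∂A     = {4,6}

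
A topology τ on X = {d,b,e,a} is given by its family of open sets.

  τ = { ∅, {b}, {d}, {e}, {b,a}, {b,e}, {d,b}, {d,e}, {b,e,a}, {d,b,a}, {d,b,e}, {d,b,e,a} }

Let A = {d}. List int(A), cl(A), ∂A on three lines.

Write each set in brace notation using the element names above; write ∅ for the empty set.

int(A) = {d}
cl(A)  = {d}
∂A     = ∅

U open, U⊆A: ∅, {d}. int(A) = ⋃ = {d}
X∖A={b,e,a}, int(X∖A)={b,e,a}, hence cl(A)={d}
∂A: remove int from cl → ∅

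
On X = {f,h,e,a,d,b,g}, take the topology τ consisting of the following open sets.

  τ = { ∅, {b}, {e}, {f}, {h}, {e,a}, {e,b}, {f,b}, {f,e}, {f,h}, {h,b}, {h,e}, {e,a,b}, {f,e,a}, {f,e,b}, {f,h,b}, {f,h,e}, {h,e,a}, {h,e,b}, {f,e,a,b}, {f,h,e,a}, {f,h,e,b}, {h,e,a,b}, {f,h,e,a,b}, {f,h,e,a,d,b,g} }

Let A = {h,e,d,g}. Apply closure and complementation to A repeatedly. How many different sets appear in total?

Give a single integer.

closure: X∖int(X∖A) = X∖{f,b} = {h,e,a,d,g}
Let k=closure and c=complement:
  1. A     = {h,e,d,g}
  2. kA    = {h,e,a,d,g}
  3. cA    = {f,a,b}
  4. ckA   = {f,b}
  5. kcA   = {f,a,d,b,g}
  6. kckA  = {f,d,b,g}
  7. ckcA  = {h,e}
  8. ckckA = {h,e,a}
— saturated at 8

8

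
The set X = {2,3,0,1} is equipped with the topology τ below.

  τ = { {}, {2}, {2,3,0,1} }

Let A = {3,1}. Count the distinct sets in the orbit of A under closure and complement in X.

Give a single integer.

6

complement {2,0}; its interior {2}; cl(A) = X∖{2} = {3,0,1}
With k = closure, c = complement:
  1. A     = {3,1}
  2. kA    = {3,0,1}
  3. cA    = {2,0}
  4. ckA   = {2}
  5. kcA   = {2,3,0,1}
  6. ckcA  = {}
k, c of each give nothing new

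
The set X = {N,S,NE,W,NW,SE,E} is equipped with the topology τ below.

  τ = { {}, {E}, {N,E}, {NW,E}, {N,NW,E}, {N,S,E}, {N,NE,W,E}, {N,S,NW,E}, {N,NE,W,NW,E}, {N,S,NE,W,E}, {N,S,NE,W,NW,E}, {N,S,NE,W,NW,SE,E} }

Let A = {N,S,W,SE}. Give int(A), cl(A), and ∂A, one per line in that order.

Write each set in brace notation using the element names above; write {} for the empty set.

int(A) = {}
cl(A)  = {N,S,NE,W,SE}
∂A     = {N,S,NE,W,SE}

opens ⊆ A: {}; union → int = {}
complement {NE,NW,E}; its interior {NW,E}; cl(A) = X∖{NW,E} = {N,S,NE,W,SE}
boundary = {N,S,NE,W,SE} ∖ {} = {N,S,NE,W,SE}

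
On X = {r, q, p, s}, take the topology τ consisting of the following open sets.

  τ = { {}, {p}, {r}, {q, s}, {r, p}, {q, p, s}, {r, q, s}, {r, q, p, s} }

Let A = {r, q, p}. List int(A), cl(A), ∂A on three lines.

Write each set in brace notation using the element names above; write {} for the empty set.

int(A) = {r, p}
cl(A)  = {r, q, p, s}
∂A     = {q, s}

interior: largest open inside A is {r, p} (from {}, {r}, {p}, {r, p})
cl via duality: int({s}) = {}, so X∖{} = {r, q, p, s}
cl∖int = {q, s}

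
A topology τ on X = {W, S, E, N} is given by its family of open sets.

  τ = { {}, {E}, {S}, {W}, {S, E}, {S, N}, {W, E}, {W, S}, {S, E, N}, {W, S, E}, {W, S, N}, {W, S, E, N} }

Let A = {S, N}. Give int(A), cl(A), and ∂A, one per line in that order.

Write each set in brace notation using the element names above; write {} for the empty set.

U open, U⊆A: {}, {S}, {S, N}. int(A) = ⋃ = {S, N}
X∖A={W, E}, int(X∖A)={W, E}, hence cl(A)={S, N}
∂A: remove int from cl → {}

int(A) = {S, N}
cl(A)  = {S, N}
∂A     = {}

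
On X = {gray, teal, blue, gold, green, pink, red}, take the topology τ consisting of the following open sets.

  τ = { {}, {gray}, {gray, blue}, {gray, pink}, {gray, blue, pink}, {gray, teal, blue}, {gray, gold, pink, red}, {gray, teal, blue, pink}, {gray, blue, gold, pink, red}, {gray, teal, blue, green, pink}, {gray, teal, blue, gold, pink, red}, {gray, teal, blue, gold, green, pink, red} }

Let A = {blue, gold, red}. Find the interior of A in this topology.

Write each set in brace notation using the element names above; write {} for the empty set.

open subsets of A: {}; so int(A) = {}

{}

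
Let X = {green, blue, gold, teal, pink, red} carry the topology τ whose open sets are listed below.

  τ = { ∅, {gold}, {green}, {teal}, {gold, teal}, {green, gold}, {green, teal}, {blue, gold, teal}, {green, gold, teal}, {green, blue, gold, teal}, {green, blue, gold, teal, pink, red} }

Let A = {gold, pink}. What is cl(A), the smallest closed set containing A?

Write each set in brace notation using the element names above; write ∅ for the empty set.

cl via duality: int({green, blue, teal, red}) = {green, teal}, so X∖{green, teal} = {blue, gold, pink, red}

{blue, gold, pink, red}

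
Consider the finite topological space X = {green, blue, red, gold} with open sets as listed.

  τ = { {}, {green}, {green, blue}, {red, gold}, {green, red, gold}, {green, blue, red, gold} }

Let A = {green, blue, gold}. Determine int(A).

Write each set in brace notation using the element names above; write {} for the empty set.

{green, blue}

interior: largest open inside A is {green, blue} (from {}, {green}, {green, blue})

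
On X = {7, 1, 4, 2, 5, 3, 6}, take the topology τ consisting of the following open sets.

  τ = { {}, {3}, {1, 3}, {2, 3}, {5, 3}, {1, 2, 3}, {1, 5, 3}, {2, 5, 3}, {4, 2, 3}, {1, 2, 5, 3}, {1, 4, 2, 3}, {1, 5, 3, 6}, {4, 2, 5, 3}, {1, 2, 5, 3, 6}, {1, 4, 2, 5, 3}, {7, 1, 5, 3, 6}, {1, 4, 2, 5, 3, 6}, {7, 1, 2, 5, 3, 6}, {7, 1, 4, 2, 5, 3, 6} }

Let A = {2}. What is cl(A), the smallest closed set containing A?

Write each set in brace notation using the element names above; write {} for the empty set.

{4, 2}

X∖A={7, 1, 4, 5, 3, 6}, int(X∖A)={7, 1, 5, 3, 6}, hence cl(A)={4, 2}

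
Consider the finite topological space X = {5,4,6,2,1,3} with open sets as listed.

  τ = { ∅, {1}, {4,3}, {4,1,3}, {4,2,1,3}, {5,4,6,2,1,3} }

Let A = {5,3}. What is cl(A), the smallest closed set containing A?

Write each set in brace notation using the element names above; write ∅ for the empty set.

{5,4,6,2,3}

X∖A={4,6,2,1}, int(X∖A)={1}, hence cl(A)={5,4,6,2,3}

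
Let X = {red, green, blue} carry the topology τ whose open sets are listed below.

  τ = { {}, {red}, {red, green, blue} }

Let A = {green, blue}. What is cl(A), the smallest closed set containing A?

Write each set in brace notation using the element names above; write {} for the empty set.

cl via duality: int({red}) = {red}, so X∖{red} = {green, blue}

{green, blue}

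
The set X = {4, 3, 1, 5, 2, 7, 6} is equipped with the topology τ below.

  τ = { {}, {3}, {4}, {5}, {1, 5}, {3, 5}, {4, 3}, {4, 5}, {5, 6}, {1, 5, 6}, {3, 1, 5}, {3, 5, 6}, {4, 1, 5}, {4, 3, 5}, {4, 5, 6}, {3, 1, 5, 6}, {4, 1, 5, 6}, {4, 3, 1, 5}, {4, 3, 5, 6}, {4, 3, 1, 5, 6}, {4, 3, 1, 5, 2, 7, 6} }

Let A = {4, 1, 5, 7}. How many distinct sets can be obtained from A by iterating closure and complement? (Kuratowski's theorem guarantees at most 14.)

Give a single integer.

8

X∖A={3, 2, 6}, int(X∖A)={3}, hence cl(A)={4, 1, 5, 2, 7, 6}
Orbit (k=closure, c=complement):
  1. A     = {4, 1, 5, 7}
  2. kA    = {4, 1, 5, 2, 7, 6}
  3. cA    = {3, 2, 6}
  4. ckA   = {3}
  5. kcA   = {3, 2, 7, 6}
  6. kckA  = {3, 2, 7}
  7. ckcA  = {4, 1, 5}
  8. ckckA = {4, 1, 5, 6}
(closed under both — stop)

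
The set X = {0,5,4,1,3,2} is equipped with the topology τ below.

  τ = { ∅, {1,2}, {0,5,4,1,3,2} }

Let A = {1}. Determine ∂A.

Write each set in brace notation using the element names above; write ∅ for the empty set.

{0,5,4,1,3,2}

interior: largest open inside A is ∅ (from ∅)
cl via duality: int({0,5,4,3,2}) = ∅, so X∖∅ = {0,5,4,1,3,2}
cl∖int = {0,5,4,1,3,2}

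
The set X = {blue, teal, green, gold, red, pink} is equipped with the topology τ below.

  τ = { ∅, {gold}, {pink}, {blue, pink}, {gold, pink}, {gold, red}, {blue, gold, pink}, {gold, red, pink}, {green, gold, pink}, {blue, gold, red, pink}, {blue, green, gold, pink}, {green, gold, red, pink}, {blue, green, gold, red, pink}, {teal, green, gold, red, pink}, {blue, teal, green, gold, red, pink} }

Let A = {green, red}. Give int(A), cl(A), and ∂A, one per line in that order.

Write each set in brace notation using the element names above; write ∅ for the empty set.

int(A) = ∅
cl(A)  = {teal, green, red}
∂A     = {teal, green, red}

opens ⊆ A: ∅; union → int = ∅
complement {blue, teal, gold, pink}; its interior {blue, gold, pink}; cl(A) = X∖{blue, gold, pink} = {teal, green, red}
boundary = {teal, green, red} ∖ ∅ = {teal, green, red}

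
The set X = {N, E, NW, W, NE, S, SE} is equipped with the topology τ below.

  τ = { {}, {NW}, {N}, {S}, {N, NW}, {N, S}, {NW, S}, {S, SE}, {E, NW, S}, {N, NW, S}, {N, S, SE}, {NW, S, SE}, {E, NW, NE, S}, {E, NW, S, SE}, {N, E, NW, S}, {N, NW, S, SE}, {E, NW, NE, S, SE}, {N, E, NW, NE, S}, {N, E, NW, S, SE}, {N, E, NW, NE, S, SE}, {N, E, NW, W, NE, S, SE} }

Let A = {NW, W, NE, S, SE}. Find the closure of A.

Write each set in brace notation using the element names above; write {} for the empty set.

{E, NW, W, NE, S, SE}

cl via duality: int({N, E}) = {N}, so X∖{N} = {E, NW, W, NE, S, SE}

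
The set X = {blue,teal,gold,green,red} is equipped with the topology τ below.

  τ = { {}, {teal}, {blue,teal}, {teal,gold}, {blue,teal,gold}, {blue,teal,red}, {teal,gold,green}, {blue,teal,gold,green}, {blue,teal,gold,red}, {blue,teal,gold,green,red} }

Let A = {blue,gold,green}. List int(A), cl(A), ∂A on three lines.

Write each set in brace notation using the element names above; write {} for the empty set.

U open, U⊆A: {}. int(A) = ⋃ = {}
X∖A={teal,red}, int(X∖A)={teal}, hence cl(A)={blue,gold,green,red}
∂A: remove int from cl → {blue,gold,green,red}

int(A) = {}
cl(A)  = {blue,gold,green,red}
∂A     = {blue,gold,green,red}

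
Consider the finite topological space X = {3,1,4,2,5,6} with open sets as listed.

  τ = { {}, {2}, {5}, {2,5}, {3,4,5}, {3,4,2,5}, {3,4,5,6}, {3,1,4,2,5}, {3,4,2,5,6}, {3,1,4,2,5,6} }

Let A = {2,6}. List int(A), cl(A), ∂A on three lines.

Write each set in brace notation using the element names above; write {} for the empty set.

open subsets of A: {}, {2}; so int(A) = {2}
closure: X∖int(X∖A) = X∖{3,4,5} = {1,2,6}
∂A = {1,2,6} minus {2} = {1,6}

int(A) = {2}
cl(A)  = {1,2,6}
∂A     = {1,6}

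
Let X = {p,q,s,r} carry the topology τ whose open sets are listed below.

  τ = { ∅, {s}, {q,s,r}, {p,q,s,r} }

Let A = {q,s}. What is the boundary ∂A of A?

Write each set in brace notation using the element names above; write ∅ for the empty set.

interior: largest open inside A is {s} (from ∅, {s})
cl via duality: int({p,r}) = ∅, so X∖∅ = {p,q,s,r}
cl∖int = {p,q,r}

{p,q,r}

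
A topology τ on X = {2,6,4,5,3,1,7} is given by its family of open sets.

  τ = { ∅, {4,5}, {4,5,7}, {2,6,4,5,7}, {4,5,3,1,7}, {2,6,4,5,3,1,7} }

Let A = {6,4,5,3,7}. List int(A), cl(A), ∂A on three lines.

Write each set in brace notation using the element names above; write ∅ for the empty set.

open subsets of A: ∅, {4,5}, {4,5,7}; so int(A) = {4,5,7}
closure: X∖int(X∖A) = X∖∅ = {2,6,4,5,3,1,7}
∂A = {2,6,4,5,3,1,7} minus {4,5,7} = {2,6,3,1}

int(A) = {4,5,7}
cl(A)  = {2,6,4,5,3,1,7}
∂A     = {2,6,3,1}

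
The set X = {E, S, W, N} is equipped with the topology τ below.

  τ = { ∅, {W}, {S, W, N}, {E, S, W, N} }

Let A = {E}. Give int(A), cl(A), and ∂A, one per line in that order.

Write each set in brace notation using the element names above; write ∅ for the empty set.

interior: largest open inside A is ∅ (from ∅)
cl via duality: int({S, W, N}) = {S, W, N}, so X∖{S, W, N} = {E}
cl∖int = {E}

int(A) = ∅
cl(A)  = {E}
∂A     = {E}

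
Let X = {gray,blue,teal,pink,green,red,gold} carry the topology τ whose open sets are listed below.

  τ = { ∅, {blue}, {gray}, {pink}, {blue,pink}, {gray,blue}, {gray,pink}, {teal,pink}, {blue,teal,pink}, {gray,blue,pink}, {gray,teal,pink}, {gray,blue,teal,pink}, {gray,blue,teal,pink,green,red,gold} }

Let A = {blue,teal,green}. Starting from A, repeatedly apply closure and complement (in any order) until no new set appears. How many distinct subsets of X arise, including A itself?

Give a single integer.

X∖A={gray,pink,red,gold}, int(X∖A)={gray,pink}, hence cl(A)={blue,teal,green,red,gold}
Orbit (k=closure, c=complement):
  1. A     = {blue,teal,green}
  2. kA    = {blue,teal,green,red,gold}
  3. cA    = {gray,pink,red,gold}
  4. ckA   = {gray,pink}
  5. kcA   = {gray,teal,pink,green,red,gold}
  6. ckcA  = {blue}
  7. kckcA = {blue,green,red,gold}
  8. ckckcA = {gray,teal,pink}
(closed under both — stop)

8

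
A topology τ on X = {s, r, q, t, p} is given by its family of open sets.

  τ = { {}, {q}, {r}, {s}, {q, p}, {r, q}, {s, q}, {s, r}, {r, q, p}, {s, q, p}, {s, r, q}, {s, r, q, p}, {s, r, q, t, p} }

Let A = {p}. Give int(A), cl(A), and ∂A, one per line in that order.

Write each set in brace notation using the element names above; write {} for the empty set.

opens ⊆ A: {}; union → int = {}
complement {s, r, q, t}; its interior {s, r, q}; cl(A) = X∖{s, r, q} = {t, p}
boundary = {t, p} ∖ {} = {t, p}

int(A) = {}
cl(A)  = {t, p}
∂A     = {t, p}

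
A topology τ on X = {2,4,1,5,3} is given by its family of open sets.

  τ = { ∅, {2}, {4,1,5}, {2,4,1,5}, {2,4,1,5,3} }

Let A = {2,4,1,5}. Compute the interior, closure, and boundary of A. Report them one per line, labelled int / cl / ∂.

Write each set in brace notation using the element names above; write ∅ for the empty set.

int(A) = {2,4,1,5}
cl(A)  = {2,4,1,5,3}
∂A     = {3}

interior: largest open inside A is {2,4,1,5} (from ∅, {2}, {4,1,5}, {2,4,1,5})
cl via duality: int({3}) = ∅, so X∖∅ = {2,4,1,5,3}
cl∖int = {3}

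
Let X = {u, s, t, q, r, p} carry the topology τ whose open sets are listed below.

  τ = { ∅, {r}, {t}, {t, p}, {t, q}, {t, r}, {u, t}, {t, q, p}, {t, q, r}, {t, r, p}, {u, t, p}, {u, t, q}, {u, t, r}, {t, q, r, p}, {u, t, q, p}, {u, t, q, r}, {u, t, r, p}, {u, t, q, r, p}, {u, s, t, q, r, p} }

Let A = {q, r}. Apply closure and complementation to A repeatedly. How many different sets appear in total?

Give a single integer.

closure: X∖int(X∖A) = X∖{u, t, p} = {s, q, r}
Let k=closure and c=complement:
  1. A     = {q, r}
  2. kA    = {s, q, r}
  3. cA    = {u, s, t, p}
  4. ckA   = {u, t, p}
  5. kcA   = {u, s, t, q, p}
  6. ckcA  = {r}
  7. kckcA = {s, r}
  8. ckckcA = {u, t, q, p}
— saturated at 8

8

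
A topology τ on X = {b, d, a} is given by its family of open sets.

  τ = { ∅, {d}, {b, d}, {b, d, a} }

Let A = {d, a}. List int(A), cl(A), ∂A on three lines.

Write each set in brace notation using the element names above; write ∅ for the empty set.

U open, U⊆A: ∅, {d}. int(A) = ⋃ = {d}
X∖A={b}, int(X∖A)=∅, hence cl(A)={b, d, a}
∂A: remove int from cl → {b, a}

int(A) = {d}
cl(A)  = {b, d, a}
∂A     = {b, a}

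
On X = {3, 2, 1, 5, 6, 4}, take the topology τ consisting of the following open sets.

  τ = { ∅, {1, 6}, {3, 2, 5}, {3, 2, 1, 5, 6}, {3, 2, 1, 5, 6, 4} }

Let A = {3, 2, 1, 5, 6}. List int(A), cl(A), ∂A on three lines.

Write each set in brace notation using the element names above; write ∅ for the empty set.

int(A) = {3, 2, 1, 5, 6}
cl(A)  = {3, 2, 1, 5, 6, 4}
∂A     = {4}

U open, U⊆A: ∅, {1, 6}, {3, 2, 5}, {3, 2, 1, 5, 6}. int(A) = ⋃ = {3, 2, 1, 5, 6}
X∖A={4}, int(X∖A)=∅, hence cl(A)={3, 2, 1, 5, 6, 4}
∂A: remove int from cl → {4}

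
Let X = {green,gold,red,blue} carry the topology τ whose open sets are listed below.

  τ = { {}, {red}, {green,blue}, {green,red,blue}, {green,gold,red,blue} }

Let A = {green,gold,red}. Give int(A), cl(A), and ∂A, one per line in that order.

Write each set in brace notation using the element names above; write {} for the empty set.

opens ⊆ A: {}, {red}; union → int = {red}
complement {blue}; its interior {}; cl(A) = X∖{} = {green,gold,red,blue}
boundary = {green,gold,red,blue} ∖ {red} = {green,gold,blue}

int(A) = {red}
cl(A)  = {green,gold,red,blue}
∂A     = {green,gold,blue}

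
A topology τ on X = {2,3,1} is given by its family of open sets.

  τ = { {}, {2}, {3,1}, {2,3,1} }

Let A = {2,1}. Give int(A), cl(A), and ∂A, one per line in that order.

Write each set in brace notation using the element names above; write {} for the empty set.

int(A) = {2}
cl(A)  = {2,3,1}
∂A     = {3,1}

interior: largest open inside A is {2} (from {}, {2})
cl via duality: int({3}) = {}, so X∖{} = {2,3,1}
cl∖int = {3,1}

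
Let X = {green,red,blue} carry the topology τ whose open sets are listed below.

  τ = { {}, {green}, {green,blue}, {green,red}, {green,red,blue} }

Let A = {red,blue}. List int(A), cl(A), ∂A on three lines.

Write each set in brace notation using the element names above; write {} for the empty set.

open subsets of A: {}; so int(A) = {}
closure: X∖int(X∖A) = X∖{green} = {red,blue}
∂A = {red,blue} minus {} = {red,blue}

int(A) = {}
cl(A)  = {red,blue}
∂A     = {red,blue}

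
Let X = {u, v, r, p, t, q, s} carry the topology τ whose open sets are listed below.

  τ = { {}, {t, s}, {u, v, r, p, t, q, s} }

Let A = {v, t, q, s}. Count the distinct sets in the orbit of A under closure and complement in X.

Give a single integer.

X∖A={u, r, p}, int(X∖A)={}, hence cl(A)={u, v, r, p, t, q, s}
Orbit (k=closure, c=complement):
  1. A     = {v, t, q, s}
  2. kA    = {u, v, r, p, t, q, s}
  3. cA    = {u, r, p}
  4. ckA   = {}
  5. kcA   = {u, v, r, p, q}
  6. ckcA  = {t, s}
(closed under both — stop)

6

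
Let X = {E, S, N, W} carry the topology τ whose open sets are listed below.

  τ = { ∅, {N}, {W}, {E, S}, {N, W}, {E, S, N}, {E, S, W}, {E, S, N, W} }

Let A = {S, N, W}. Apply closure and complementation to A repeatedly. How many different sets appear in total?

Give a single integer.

X∖A={E}, int(X∖A)=∅, hence cl(A)={E, S, N, W}
Orbit (k=closure, c=complement):
  1. A     = {S, N, W}
  2. kA    = {E, S, N, W}
  3. cA    = {E}
  4. ckA   = ∅
  5. kcA   = {E, S}
  6. ckcA  = {N, W}
(closed under both — stop)

6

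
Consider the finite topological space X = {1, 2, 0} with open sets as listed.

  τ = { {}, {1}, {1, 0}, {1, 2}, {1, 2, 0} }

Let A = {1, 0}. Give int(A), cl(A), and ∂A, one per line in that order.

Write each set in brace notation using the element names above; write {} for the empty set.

int(A) = {1, 0}
cl(A)  = {1, 2, 0}
∂A     = {2}

interior: largest open inside A is {1, 0} (from {}, {1}, {1, 0})
cl via duality: int({2}) = {}, so X∖{} = {1, 2, 0}
cl∖int = {2}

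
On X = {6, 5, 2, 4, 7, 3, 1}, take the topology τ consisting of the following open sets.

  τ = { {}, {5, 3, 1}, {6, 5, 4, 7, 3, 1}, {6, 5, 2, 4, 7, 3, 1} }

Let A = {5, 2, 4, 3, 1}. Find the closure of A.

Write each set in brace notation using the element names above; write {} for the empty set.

{6, 5, 2, 4, 7, 3, 1}

closure: X∖int(X∖A) = X∖{} = {6, 5, 2, 4, 7, 3, 1}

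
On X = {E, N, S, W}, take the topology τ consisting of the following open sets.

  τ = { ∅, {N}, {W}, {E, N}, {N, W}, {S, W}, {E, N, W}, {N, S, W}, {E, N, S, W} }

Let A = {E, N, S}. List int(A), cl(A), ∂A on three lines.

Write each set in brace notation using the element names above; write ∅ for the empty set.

int(A) = {E, N}
cl(A)  = {E, N, S}
∂A     = {S}

interior: largest open inside A is {E, N} (from ∅, {N}, {E, N})
cl via duality: int({W}) = {W}, so X∖{W} = {E, N, S}
cl∖int = {S}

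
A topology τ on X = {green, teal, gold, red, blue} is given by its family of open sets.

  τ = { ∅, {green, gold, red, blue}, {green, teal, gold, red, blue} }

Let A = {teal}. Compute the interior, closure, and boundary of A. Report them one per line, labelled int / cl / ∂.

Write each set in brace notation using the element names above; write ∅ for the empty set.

U open, U⊆A: ∅. int(A) = ⋃ = ∅
X∖A={green, gold, red, blue}, int(X∖A)={green, gold, red, blue}, hence cl(A)={teal}
∂A: remove int from cl → {teal}

int(A) = ∅
cl(A)  = {teal}
∂A     = {teal}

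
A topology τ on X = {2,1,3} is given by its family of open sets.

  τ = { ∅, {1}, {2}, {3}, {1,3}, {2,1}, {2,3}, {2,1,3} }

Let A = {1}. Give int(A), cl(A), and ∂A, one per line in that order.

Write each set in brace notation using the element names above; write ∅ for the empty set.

open subsets of A: ∅, {1}; so int(A) = {1}
closure: X∖int(X∖A) = X∖{2,3} = {1}
∂A = {1} minus {1} = ∅

int(A) = {1}
cl(A)  = {1}
∂A     = ∅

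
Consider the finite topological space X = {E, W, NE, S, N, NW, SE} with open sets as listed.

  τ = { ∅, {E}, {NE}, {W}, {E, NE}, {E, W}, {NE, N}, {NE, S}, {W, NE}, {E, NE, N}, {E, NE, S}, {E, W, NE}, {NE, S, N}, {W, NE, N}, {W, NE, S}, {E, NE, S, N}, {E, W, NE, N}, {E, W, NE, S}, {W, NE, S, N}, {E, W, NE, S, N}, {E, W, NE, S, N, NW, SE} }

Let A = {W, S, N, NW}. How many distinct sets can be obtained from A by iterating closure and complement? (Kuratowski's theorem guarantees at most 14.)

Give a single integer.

8

X∖A={E, NE, SE}, int(X∖A)={E, NE}, hence cl(A)={W, S, N, NW, SE}
Orbit (k=closure, c=complement):
  1. A     = {W, S, N, NW}
  2. kA    = {W, S, N, NW, SE}
  3. cA    = {E, NE, SE}
  4. ckA   = {E, NE}
  5. kcA   = {E, NE, S, N, NW, SE}
  6. ckcA  = {W}
  7. kckcA = {W, NW, SE}
  8. ckckcA = {E, NE, S, N}
(closed under both — stop)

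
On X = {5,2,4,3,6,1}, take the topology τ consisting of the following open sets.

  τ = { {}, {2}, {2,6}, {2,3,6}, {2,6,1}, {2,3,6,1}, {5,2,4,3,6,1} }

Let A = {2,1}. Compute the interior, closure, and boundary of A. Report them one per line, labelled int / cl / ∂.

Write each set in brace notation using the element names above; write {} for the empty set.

int(A) = {2}
cl(A)  = {5,2,4,3,6,1}
∂A     = {5,4,3,6,1}

opens ⊆ A: {}, {2}; union → int = {2}
complement {5,4,3,6}; its interior {}; cl(A) = X∖{} = {5,2,4,3,6,1}
boundary = {5,2,4,3,6,1} ∖ {2} = {5,4,3,6,1}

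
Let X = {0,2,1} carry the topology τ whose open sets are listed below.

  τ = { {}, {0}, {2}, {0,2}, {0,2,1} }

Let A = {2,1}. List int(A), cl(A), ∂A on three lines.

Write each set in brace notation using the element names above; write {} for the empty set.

int(A) = {2}
cl(A)  = {2,1}
∂A     = {1}

interior: largest open inside A is {2} (from {}, {2})
cl via duality: int({0}) = {0}, so X∖{0} = {2,1}
cl∖int = {1}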